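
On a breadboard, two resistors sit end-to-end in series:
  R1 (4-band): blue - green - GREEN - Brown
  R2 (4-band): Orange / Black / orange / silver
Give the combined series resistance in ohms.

R1: blue, green → 65; green ×10^5 → 6500000 Ω.
R2: orange, black → 30; orange ×10^3 → 30000 Ω.
Series: 6500000 + 30000 = 6530000 Ω.

6530000 Ω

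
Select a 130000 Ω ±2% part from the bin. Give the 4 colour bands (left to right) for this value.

brown, orange, yellow, red

130000 Ω = 13 × 10^4.
1 → brown
3 → orange
Multiplier 10^4 → yellow.
±2% tolerance → red.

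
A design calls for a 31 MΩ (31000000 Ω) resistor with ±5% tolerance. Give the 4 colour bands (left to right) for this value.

31000000 Ω = 31 × 10^6.
3 → orange
1 → brown
Multiplier 10^6 → blue.
±5% tolerance → gold.

orange, brown, blue, gold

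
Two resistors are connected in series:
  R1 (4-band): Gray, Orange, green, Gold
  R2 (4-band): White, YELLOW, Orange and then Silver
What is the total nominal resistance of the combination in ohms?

R1: grey, orange → 83; green ×10^5 → 8300000 Ω.
R2: white, yellow → 94; orange ×10^3 → 94000 Ω.
Series: 8300000 + 94000 = 8394000 Ω.

8394000 Ω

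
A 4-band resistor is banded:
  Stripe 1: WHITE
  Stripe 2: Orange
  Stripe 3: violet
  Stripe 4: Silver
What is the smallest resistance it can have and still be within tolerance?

837000000 Ω

White → 9 (first significant figure)
Orange → 3 (second significant figure)
Violet → ×10^7 multiplier
Silver → ±10% tolerance
93 × 10000000 = 930000000 Ω
Smallest = 930000000 × (1 − 10/100) = 837000000 Ω.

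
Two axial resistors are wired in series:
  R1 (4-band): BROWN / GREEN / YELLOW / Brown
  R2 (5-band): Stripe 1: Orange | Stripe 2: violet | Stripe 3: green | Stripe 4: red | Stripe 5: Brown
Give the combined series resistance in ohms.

187500 Ω

R1: brown, green → 15; yellow ×10^4 → 150000 Ω.
R2: orange, violet, green → 375; red ×10^2 → 37500 Ω.
Series: 150000 + 37500 = 187500 Ω.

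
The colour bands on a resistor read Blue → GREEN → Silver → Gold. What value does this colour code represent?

0.65 Ω

Blue → 6 (first significant figure)
Green → 5 (second significant figure)
Silver → ×0.01 multiplier
65 × 0.01 = 0.65 Ω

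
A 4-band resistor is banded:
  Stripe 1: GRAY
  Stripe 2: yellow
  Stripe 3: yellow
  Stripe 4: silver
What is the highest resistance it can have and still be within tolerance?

924000 Ω

Grey → 8 (first significant figure)
Yellow → 4 (second significant figure)
Yellow → ×10^4 multiplier
Silver → ±10% tolerance
84 × 10000 = 840000 Ω
Highest = 840000 × (1 + 10/100) = 924000 Ω.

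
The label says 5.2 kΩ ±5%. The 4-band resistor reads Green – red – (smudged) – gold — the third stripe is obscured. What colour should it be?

5200 Ω = 52 × 10^2.
The third band is the multiplier, 10^2, which is red.

red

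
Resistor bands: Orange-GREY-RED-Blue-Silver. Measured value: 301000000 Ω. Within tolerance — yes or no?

no

Orange → 3 (first significant figure)
Grey → 8 (second significant figure)
Red → 2 (third significant figure)
Blue → ×10^6 multiplier
Silver → ±10% tolerance
382 × 1000000 = 382000000 Ω
Allowed range: 343800000 Ω to 420200000 Ω.
301000000 Ω lies outside that range.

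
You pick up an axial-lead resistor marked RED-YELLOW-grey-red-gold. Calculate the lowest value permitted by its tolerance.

Red → 2 (first significant figure)
Yellow → 4 (second significant figure)
Grey → 8 (third significant figure)
Red → ×10^2 multiplier
Gold → ±5% tolerance
248 × 100 = 24800 Ω
Lowest = 24800 × (1 − 5/100) = 23560 Ω.

23560 Ω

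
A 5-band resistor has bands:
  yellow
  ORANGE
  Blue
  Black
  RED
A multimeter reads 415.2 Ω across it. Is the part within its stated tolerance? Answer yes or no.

Yellow → 4 (first significant figure)
Orange → 3 (second significant figure)
Blue → 6 (third significant figure)
Black → ×1 multiplier
Red → ±2% tolerance
436 × 1 = 436 Ω
Allowed range: 427.28 Ω to 444.72 Ω.
415.2 Ω lies outside that range.

no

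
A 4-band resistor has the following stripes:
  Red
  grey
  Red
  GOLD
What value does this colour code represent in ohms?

2800 Ω

Red → 2 (first significant figure)
Grey → 8 (second significant figure)
Red → ×10^2 multiplier
28 × 100 = 2800 Ω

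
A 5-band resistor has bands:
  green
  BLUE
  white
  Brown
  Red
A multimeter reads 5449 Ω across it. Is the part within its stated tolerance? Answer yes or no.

no

Green → 5 (first significant figure)
Blue → 6 (second significant figure)
White → 9 (third significant figure)
Brown → ×10 multiplier
Red → ±2% tolerance
569 × 10 = 5690 Ω
Allowed range: 5576.2 Ω to 5803.8 Ω.
5449 Ω lies outside that range.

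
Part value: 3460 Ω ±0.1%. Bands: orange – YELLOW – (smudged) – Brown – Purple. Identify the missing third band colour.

blue

3460 Ω = 346 × 10^1.
The third band gives digit 6 of the significand, and 6 is blue.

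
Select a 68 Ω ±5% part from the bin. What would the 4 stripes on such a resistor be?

blue, grey, black, gold

68 Ω = 68 × 10^0.
6 → blue
8 → grey
Multiplier 10^0 → black.
±5% tolerance → gold.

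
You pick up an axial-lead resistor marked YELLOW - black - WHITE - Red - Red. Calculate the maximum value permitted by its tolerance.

Yellow → 4 (first significant figure)
Black → 0 (second significant figure)
White → 9 (third significant figure)
Red → ×10^2 multiplier
Red → ±2% tolerance
409 × 100 = 40900 Ω
Maximum = 40900 × (1 + 2/100) = 41718 Ω.

41718 Ω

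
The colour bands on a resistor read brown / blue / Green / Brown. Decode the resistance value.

1600000 Ω

Brown → 1 (first significant figure)
Blue → 6 (second significant figure)
Green → ×10^5 multiplier
16 × 100000 = 1600000 Ω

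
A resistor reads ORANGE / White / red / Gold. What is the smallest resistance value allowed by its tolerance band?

Orange → 3 (first significant figure)
White → 9 (second significant figure)
Red → ×10^2 multiplier
Gold → ±5% tolerance
39 × 100 = 3900 Ω
Smallest = 3900 × (1 − 5/100) = 3705 Ω.

3705 Ω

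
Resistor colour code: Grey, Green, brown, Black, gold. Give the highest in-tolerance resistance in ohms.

893.55 Ω

Grey → 8 (first significant figure)
Green → 5 (second significant figure)
Brown → 1 (third significant figure)
Black → ×1 multiplier
Gold → ±5% tolerance
851 × 1 = 851 Ω
Highest = 851 × (1 + 5/100) = 893.55 Ω.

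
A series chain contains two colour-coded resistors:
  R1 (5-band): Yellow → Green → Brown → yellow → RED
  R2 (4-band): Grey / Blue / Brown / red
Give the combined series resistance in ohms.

R1: yellow, green, brown → 451; yellow ×10^4 → 4510000 Ω.
R2: grey, blue → 86; brown ×10 → 860 Ω.
Series: 4510000 + 860 = 4510860 Ω.

4510860 Ω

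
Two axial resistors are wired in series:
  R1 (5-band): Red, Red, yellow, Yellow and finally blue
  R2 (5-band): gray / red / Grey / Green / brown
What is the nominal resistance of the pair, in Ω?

R1: red, red, yellow → 224; yellow ×10^4 → 2240000 Ω.
R2: grey, red, grey → 828; green ×10^5 → 82800000 Ω.
Series: 2240000 + 82800000 = 85040000 Ω.

85040000 Ω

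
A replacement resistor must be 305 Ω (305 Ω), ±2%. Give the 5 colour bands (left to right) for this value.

305 Ω = 305 × 10^0.
3 → orange
0 → black
5 → green
Multiplier 10^0 → black.
±2% tolerance → red.

orange, black, green, black, red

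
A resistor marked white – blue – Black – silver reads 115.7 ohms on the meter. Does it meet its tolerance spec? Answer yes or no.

White → 9 (first significant figure)
Blue → 6 (second significant figure)
Black → ×1 multiplier
Silver → ±10% tolerance
96 × 1 = 96 Ω
Allowed range: 86.4 Ω to 105.6 Ω.
115.7 ohms lies outside that range.

no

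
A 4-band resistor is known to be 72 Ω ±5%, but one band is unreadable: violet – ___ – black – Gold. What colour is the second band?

red

72 Ω = 72 × 10^0.
The second band gives digit 2 of the significand, and 2 is red.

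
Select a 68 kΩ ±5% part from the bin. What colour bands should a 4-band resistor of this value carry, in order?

blue, grey, orange, gold

68000 Ω = 68 × 10^3.
6 → blue
8 → grey
Multiplier 10^3 → orange.
±5% tolerance → gold.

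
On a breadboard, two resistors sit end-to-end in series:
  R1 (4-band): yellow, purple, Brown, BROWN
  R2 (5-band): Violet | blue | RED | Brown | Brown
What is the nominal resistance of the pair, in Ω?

8090 Ω

R1: yellow, violet → 47; brown ×10 → 470 Ω.
R2: violet, blue, red → 762; brown ×10 → 7620 Ω.
Series: 470 + 7620 = 8090 Ω.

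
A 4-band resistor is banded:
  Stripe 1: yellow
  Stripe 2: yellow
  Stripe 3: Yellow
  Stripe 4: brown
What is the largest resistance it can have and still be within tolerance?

Yellow → 4 (first significant figure)
Yellow → 4 (second significant figure)
Yellow → ×10^4 multiplier
Brown → ±1% tolerance
44 × 10000 = 440000 Ω
Largest = 440000 × (1 + 1/100) = 444400 Ω.

444400 Ω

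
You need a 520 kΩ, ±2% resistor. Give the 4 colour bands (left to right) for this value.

green, red, yellow, red

520000 Ω = 52 × 10^4.
5 → green
2 → red
Multiplier 10^4 → yellow.
±2% tolerance → red.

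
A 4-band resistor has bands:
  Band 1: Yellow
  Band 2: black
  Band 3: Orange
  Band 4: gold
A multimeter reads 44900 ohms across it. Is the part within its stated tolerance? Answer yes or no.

Yellow → 4 (first significant figure)
Black → 0 (second significant figure)
Orange → ×10^3 multiplier
Gold → ±5% tolerance
40 × 1000 = 40000 Ω
Allowed range: 38000 Ω to 42000 Ω.
44900 ohms lies outside that range.

no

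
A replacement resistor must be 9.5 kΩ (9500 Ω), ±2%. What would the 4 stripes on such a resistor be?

white, green, red, red

9500 Ω = 95 × 10^2.
9 → white
5 → green
Multiplier 10^2 → red.
±2% tolerance → red.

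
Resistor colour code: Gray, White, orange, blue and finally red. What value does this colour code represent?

Grey → 8 (first significant figure)
White → 9 (second significant figure)
Orange → 3 (third significant figure)
Blue → ×10^6 multiplier
893 × 1000000 = 893000000 Ω

893000000 Ω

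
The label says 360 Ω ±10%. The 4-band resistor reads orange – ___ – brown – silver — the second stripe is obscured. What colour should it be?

360 Ω = 36 × 10^1.
The second band gives digit 6 of the significand, and 6 is blue.

blue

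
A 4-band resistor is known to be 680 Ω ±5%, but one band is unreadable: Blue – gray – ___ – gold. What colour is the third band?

680 Ω = 68 × 10^1.
The third band is the multiplier, 10^1, which is brown.

brown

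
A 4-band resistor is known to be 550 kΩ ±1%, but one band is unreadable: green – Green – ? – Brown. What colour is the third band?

yellow

550000 Ω = 55 × 10^4.
The third band is the multiplier, 10^4, which is yellow.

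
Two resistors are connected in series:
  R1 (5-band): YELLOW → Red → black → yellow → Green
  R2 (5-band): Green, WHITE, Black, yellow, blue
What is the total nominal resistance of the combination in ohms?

10100000 Ω

R1: yellow, red, black → 420; yellow ×10^4 → 4200000 Ω.
R2: green, white, black → 590; yellow ×10^4 → 5900000 Ω.
Series: 4200000 + 5900000 = 10100000 Ω.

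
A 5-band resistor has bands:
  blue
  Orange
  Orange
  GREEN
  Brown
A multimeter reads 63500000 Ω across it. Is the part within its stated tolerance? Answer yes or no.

yes

Blue → 6 (first significant figure)
Orange → 3 (second significant figure)
Orange → 3 (third significant figure)
Green → ×10^5 multiplier
Brown → ±1% tolerance
633 × 100000 = 63300000 Ω
Allowed range: 62667000 Ω to 63933000 Ω.
63500000 Ω lies inside that range.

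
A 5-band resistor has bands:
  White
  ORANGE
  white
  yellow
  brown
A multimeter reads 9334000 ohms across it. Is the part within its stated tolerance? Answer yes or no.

White → 9 (first significant figure)
Orange → 3 (second significant figure)
White → 9 (third significant figure)
Yellow → ×10^4 multiplier
Brown → ±1% tolerance
939 × 10000 = 9390000 Ω
Allowed range: 9296100 Ω to 9483900 Ω.
9334000 ohms lies inside that range.

yes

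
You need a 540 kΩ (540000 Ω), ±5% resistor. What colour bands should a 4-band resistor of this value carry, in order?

540000 Ω = 54 × 10^4.
5 → green
4 → yellow
Multiplier 10^4 → yellow.
±5% tolerance → gold.

green, yellow, yellow, gold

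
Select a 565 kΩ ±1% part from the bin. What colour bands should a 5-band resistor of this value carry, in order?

565000 Ω = 565 × 10^3.
5 → green
6 → blue
5 → green
Multiplier 10^3 → orange.
±1% tolerance → brown.

green, blue, green, orange, brown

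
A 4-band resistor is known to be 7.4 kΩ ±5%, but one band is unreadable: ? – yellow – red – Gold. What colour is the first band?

7400 Ω = 74 × 10^2.
The first band gives digit 7 of the significand, and 7 is violet.

violet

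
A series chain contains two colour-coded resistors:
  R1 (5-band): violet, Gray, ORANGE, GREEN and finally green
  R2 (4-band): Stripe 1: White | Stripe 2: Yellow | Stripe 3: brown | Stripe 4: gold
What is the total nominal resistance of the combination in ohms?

78300940 Ω

R1: violet, grey, orange → 783; green ×10^5 → 78300000 Ω.
R2: white, yellow → 94; brown ×10 → 940 Ω.
Series: 78300000 + 940 = 78300940 Ω.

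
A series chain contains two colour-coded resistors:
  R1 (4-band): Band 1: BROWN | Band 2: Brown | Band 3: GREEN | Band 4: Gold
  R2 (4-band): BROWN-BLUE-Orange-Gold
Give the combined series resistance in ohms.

1116000 Ω

R1: brown, brown → 11; green ×10^5 → 1100000 Ω.
R2: brown, blue → 16; orange ×10^3 → 16000 Ω.
Series: 1100000 + 16000 = 1116000 Ω.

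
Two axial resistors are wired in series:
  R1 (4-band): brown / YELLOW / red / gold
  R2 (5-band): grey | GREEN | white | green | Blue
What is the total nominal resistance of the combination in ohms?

R1: brown, yellow → 14; red ×10^2 → 1400 Ω.
R2: grey, green, white → 859; green ×10^5 → 85900000 Ω.
Series: 1400 + 85900000 = 85901400 Ω.

85901400 Ω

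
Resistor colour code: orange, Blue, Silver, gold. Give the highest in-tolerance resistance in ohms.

0.378 Ω

Orange → 3 (first significant figure)
Blue → 6 (second significant figure)
Silver → ×0.01 multiplier
Gold → ±5% tolerance
36 × 0.01 = 0.36 Ω
Highest = 0.36 × (1 + 5/100) = 0.378 Ω.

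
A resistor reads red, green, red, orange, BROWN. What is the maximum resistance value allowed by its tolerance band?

254520 Ω

Red → 2 (first significant figure)
Green → 5 (second significant figure)
Red → 2 (third significant figure)
Orange → ×10^3 multiplier
Brown → ±1% tolerance
252 × 1000 = 252000 Ω
Maximum = 252000 × (1 + 1/100) = 254520 Ω.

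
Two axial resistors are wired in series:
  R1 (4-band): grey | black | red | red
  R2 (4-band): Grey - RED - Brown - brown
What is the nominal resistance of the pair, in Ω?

8820 Ω

R1: grey, black → 80; red ×10^2 → 8000 Ω.
R2: grey, red → 82; brown ×10 → 820 Ω.
Series: 8000 + 820 = 8820 Ω.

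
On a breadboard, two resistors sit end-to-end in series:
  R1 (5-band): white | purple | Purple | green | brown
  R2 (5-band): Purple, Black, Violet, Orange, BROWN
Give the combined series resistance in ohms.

98407000 Ω

R1: white, violet, violet → 977; green ×10^5 → 97700000 Ω.
R2: violet, black, violet → 707; orange ×10^3 → 707000 Ω.
Series: 97700000 + 707000 = 98407000 Ω.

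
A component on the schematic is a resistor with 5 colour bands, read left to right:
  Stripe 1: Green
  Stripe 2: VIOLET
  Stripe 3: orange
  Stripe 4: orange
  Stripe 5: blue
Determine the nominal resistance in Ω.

573000 Ω

Green → 5 (first significant figure)
Violet → 7 (second significant figure)
Orange → 3 (third significant figure)
Orange → ×10^3 multiplier
573 × 1000 = 573000 Ω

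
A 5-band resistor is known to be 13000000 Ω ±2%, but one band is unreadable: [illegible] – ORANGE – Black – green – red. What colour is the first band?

13000000 Ω = 130 × 10^5.
The first band gives digit 1 of the significand, and 1 is brown.

brown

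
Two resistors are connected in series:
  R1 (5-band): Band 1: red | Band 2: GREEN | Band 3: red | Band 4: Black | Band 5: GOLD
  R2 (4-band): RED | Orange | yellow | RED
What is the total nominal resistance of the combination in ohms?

R1: red, green, red → 252; black ×1 → 252 Ω.
R2: red, orange → 23; yellow ×10^4 → 230000 Ω.
Series: 252 + 230000 = 230252 Ω.

230252 Ω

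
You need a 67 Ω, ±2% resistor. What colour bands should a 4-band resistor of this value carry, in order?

blue, violet, black, red

67 Ω = 67 × 10^0.
6 → blue
7 → violet
Multiplier 10^0 → black.
±2% tolerance → red.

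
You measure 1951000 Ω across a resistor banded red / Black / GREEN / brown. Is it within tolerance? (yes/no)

Red → 2 (first significant figure)
Black → 0 (second significant figure)
Green → ×10^5 multiplier
Brown → ±1% tolerance
20 × 100000 = 2000000 Ω
Allowed range: 1980000 Ω to 2020000 Ω.
1951000 Ω lies outside that range.

no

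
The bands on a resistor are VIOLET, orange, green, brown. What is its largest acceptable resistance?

Violet → 7 (first significant figure)
Orange → 3 (second significant figure)
Green → ×10^5 multiplier
Brown → ±1% tolerance
73 × 100000 = 7300000 Ω
Largest = 7300000 × (1 + 1/100) = 7373000 Ω.

7373000 Ω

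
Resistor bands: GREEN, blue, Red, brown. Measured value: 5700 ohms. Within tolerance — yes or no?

no

Green → 5 (first significant figure)
Blue → 6 (second significant figure)
Red → ×10^2 multiplier
Brown → ±1% tolerance
56 × 100 = 5600 Ω
Allowed range: 5544 Ω to 5656 Ω.
5700 ohms lies outside that range.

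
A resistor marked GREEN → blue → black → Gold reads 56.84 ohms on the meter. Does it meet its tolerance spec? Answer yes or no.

Green → 5 (first significant figure)
Blue → 6 (second significant figure)
Black → ×1 multiplier
Gold → ±5% tolerance
56 × 1 = 56 Ω
Allowed range: 53.2 Ω to 58.8 Ω.
56.84 ohms lies inside that range.

yes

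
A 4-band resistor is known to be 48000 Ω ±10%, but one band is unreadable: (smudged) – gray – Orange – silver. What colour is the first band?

yellow

48000 Ω = 48 × 10^3.
The first band gives digit 4 of the significand, and 4 is yellow.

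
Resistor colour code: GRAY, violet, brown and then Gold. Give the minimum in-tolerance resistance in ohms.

826.5 Ω

Grey → 8 (first significant figure)
Violet → 7 (second significant figure)
Brown → ×10 multiplier
Gold → ±5% tolerance
87 × 10 = 870 Ω
Minimum = 870 × (1 − 5/100) = 826.5 Ω.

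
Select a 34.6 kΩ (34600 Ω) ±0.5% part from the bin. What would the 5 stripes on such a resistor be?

orange, yellow, blue, red, green

34600 Ω = 346 × 10^2.
3 → orange
4 → yellow
6 → blue
Multiplier 10^2 → red.
±0.5% tolerance → green.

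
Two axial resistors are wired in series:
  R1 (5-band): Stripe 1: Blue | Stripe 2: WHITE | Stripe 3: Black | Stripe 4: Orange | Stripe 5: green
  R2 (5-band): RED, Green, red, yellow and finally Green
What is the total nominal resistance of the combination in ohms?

R1: blue, white, black → 690; orange ×10^3 → 690000 Ω.
R2: red, green, red → 252; yellow ×10^4 → 2520000 Ω.
Series: 690000 + 2520000 = 3210000 Ω.

3210000 Ω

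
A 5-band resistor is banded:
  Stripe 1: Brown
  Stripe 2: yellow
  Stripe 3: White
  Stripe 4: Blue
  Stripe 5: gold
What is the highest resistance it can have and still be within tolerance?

Brown → 1 (first significant figure)
Yellow → 4 (second significant figure)
White → 9 (third significant figure)
Blue → ×10^6 multiplier
Gold → ±5% tolerance
149 × 1000000 = 149000000 Ω
Highest = 149000000 × (1 + 5/100) = 156450000 Ω.

156450000 Ω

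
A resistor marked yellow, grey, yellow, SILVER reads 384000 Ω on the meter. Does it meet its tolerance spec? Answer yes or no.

no

Yellow → 4 (first significant figure)
Grey → 8 (second significant figure)
Yellow → ×10^4 multiplier
Silver → ±10% tolerance
48 × 10000 = 480000 Ω
Allowed range: 432000 Ω to 528000 Ω.
384000 Ω lies outside that range.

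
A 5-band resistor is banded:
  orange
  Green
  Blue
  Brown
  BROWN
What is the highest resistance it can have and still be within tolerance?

3595.6 Ω

Orange → 3 (first significant figure)
Green → 5 (second significant figure)
Blue → 6 (third significant figure)
Brown → ×10 multiplier
Brown → ±1% tolerance
356 × 10 = 3560 Ω
Highest = 3560 × (1 + 1/100) = 3595.6 Ω.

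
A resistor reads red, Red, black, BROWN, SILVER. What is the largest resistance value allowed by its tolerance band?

Red → 2 (first significant figure)
Red → 2 (second significant figure)
Black → 0 (third significant figure)
Brown → ×10 multiplier
Silver → ±10% tolerance
220 × 10 = 2200 Ω
Largest = 2200 × (1 + 10/100) = 2420 Ω.

2420 Ω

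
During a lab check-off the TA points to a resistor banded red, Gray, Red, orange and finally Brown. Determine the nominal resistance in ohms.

Red → 2 (first significant figure)
Grey → 8 (second significant figure)
Red → 2 (third significant figure)
Orange → ×10^3 multiplier
282 × 1000 = 282000 Ω

282000 Ω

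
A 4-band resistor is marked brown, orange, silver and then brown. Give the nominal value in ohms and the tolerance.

Brown → 1 (first significant figure)
Orange → 3 (second significant figure)
Silver → ×0.01 multiplier
Brown → ±1% tolerance
13 × 0.01 = 0.13 Ω

0.13 Ω ±1%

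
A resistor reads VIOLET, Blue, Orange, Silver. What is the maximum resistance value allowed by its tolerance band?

Violet → 7 (first significant figure)
Blue → 6 (second significant figure)
Orange → ×10^3 multiplier
Silver → ±10% tolerance
76 × 1000 = 76000 Ω
Maximum = 76000 × (1 + 10/100) = 83600 Ω.

83600 Ω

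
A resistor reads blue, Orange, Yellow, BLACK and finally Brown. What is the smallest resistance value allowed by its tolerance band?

627.66 Ω

Blue → 6 (first significant figure)
Orange → 3 (second significant figure)
Yellow → 4 (third significant figure)
Black → ×1 multiplier
Brown → ±1% tolerance
634 × 1 = 634 Ω
Smallest = 634 × (1 − 1/100) = 627.66 Ω.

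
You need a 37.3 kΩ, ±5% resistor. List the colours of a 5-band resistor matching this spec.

37300 Ω = 373 × 10^2.
3 → orange
7 → violet
3 → orange
Multiplier 10^2 → red.
±5% tolerance → gold.

orange, violet, orange, red, gold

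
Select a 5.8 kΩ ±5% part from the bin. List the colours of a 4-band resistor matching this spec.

green, grey, red, gold

5800 Ω = 58 × 10^2.
5 → green
8 → grey
Multiplier 10^2 → red.
±5% tolerance → gold.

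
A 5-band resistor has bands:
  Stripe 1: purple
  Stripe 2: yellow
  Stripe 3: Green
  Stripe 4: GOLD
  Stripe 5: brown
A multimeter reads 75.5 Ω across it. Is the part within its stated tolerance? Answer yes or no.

Violet → 7 (first significant figure)
Yellow → 4 (second significant figure)
Green → 5 (third significant figure)
Gold → ×0.1 multiplier
Brown → ±1% tolerance
745 × 0.1 = 74.5 Ω
Allowed range: 73.755 Ω to 75.245 Ω.
75.5 Ω lies outside that range.

no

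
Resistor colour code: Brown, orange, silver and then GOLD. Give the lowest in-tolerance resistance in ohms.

0.1235 Ω

Brown → 1 (first significant figure)
Orange → 3 (second significant figure)
Silver → ×0.01 multiplier
Gold → ±5% tolerance
13 × 0.01 = 0.13 Ω
Lowest = 0.13 × (1 − 5/100) = 0.1235 Ω.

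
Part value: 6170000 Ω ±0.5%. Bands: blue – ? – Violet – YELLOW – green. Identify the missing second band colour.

brown

6170000 Ω = 617 × 10^4.
The second band gives digit 1 of the significand, and 1 is brown.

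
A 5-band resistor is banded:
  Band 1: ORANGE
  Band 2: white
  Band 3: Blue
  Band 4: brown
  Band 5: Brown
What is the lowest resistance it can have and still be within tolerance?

3920.4 Ω

Orange → 3 (first significant figure)
White → 9 (second significant figure)
Blue → 6 (third significant figure)
Brown → ×10 multiplier
Brown → ±1% tolerance
396 × 10 = 3960 Ω
Lowest = 3960 × (1 − 1/100) = 3920.4 Ω.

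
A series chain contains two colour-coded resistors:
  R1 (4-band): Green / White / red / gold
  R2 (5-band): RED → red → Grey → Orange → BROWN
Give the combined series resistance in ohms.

R1: green, white → 59; red ×10^2 → 5900 Ω.
R2: red, red, grey → 228; orange ×10^3 → 228000 Ω.
Series: 5900 + 228000 = 233900 Ω.

233900 Ω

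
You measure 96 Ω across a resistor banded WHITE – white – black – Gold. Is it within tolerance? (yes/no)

yes

White → 9 (first significant figure)
White → 9 (second significant figure)
Black → ×1 multiplier
Gold → ±5% tolerance
99 × 1 = 99 Ω
Allowed range: 94.05 Ω to 103.95 Ω.
96 Ω lies inside that range.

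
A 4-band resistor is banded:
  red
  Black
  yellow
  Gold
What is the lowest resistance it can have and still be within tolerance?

190000 Ω

Red → 2 (first significant figure)
Black → 0 (second significant figure)
Yellow → ×10^4 multiplier
Gold → ±5% tolerance
20 × 10000 = 200000 Ω
Lowest = 200000 × (1 − 5/100) = 190000 Ω.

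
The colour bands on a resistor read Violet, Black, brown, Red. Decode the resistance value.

Violet → 7 (first significant figure)
Black → 0 (second significant figure)
Brown → ×10 multiplier
70 × 10 = 700 Ω

700 Ω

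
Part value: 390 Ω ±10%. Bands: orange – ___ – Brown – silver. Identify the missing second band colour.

white

390 Ω = 39 × 10^1.
The second band gives digit 9 of the significand, and 9 is white.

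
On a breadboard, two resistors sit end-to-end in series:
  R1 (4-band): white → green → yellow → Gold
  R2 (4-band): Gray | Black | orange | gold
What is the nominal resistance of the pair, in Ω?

R1: white, green → 95; yellow ×10^4 → 950000 Ω.
R2: grey, black → 80; orange ×10^3 → 80000 Ω.
Series: 950000 + 80000 = 1030000 Ω.

1030000 Ω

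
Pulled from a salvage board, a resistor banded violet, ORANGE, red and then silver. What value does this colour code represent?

Violet → 7 (first significant figure)
Orange → 3 (second significant figure)
Red → ×10^2 multiplier
73 × 100 = 7300 Ω

7300 Ω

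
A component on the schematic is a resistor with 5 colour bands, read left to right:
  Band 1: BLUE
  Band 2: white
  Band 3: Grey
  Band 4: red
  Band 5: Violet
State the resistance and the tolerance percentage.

Blue → 6 (first significant figure)
White → 9 (second significant figure)
Grey → 8 (third significant figure)
Red → ×10^2 multiplier
Violet → ±0.1% tolerance
698 × 100 = 69800 Ω

69800 Ω ±0.1%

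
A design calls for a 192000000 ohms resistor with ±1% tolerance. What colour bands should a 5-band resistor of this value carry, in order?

brown, white, red, blue, brown

192000000 Ω = 192 × 10^6.
1 → brown
9 → white
2 → red
Multiplier 10^6 → blue.
±1% tolerance → brown.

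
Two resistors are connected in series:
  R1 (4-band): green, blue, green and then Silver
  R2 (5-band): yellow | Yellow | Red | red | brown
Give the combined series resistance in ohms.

5644200 Ω

R1: green, blue → 56; green ×10^5 → 5600000 Ω.
R2: yellow, yellow, red → 442; red ×10^2 → 44200 Ω.
Series: 5600000 + 44200 = 5644200 Ω.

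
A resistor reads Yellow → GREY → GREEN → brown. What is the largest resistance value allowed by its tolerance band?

Yellow → 4 (first significant figure)
Grey → 8 (second significant figure)
Green → ×10^5 multiplier
Brown → ±1% tolerance
48 × 100000 = 4800000 Ω
Largest = 4800000 × (1 + 1/100) = 4848000 Ω.

4848000 Ω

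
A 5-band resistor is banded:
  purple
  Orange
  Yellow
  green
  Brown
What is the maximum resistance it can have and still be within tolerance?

Violet → 7 (first significant figure)
Orange → 3 (second significant figure)
Yellow → 4 (third significant figure)
Green → ×10^5 multiplier
Brown → ±1% tolerance
734 × 100000 = 73400000 Ω
Maximum = 73400000 × (1 + 1/100) = 74134000 Ω.

74134000 Ω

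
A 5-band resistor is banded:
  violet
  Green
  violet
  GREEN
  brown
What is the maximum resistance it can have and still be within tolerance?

Violet → 7 (first significant figure)
Green → 5 (second significant figure)
Violet → 7 (third significant figure)
Green → ×10^5 multiplier
Brown → ±1% tolerance
757 × 100000 = 75700000 Ω
Maximum = 75700000 × (1 + 1/100) = 76457000 Ω.

76457000 Ω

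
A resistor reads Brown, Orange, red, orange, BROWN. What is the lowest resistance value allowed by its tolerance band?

130680 Ω

Brown → 1 (first significant figure)
Orange → 3 (second significant figure)
Red → 2 (third significant figure)
Orange → ×10^3 multiplier
Brown → ±1% tolerance
132 × 1000 = 132000 Ω
Lowest = 132000 × (1 − 1/100) = 130680 Ω.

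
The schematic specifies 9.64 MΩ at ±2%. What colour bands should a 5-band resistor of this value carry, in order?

white, blue, yellow, yellow, red

9640000 Ω = 964 × 10^4.
9 → white
6 → blue
4 → yellow
Multiplier 10^4 → yellow.
±2% tolerance → red.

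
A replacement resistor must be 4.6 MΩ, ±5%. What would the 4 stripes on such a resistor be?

4600000 Ω = 46 × 10^5.
4 → yellow
6 → blue
Multiplier 10^5 → green.
±5% tolerance → gold.

yellow, blue, green, gold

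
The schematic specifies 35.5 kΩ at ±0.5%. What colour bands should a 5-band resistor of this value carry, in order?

orange, green, green, red, green

35500 Ω = 355 × 10^2.
3 → orange
5 → green
5 → green
Multiplier 10^2 → red.
±0.5% tolerance → green.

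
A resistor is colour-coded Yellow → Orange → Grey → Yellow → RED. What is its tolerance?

The last band, red, is the tolerance band.
Red corresponds to ±2%.

±2%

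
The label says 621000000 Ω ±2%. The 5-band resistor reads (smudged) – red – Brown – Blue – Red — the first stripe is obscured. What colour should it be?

621000000 Ω = 621 × 10^6.
The first band gives digit 6 of the significand, and 6 is blue.

blue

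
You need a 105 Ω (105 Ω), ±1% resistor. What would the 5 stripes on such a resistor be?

105 Ω = 105 × 10^0.
1 → brown
0 → black
5 → green
Multiplier 10^0 → black.
±1% tolerance → brown.

brown, black, green, black, brown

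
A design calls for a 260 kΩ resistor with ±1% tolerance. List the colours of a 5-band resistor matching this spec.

red, blue, black, orange, brown

260000 Ω = 260 × 10^3.
2 → red
6 → blue
0 → black
Multiplier 10^3 → orange.
±1% tolerance → brown.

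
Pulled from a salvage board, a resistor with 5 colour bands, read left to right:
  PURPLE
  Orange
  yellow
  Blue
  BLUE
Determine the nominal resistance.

734000000 Ω

Violet → 7 (first significant figure)
Orange → 3 (second significant figure)
Yellow → 4 (third significant figure)
Blue → ×10^6 multiplier
734 × 1000000 = 734000000 Ω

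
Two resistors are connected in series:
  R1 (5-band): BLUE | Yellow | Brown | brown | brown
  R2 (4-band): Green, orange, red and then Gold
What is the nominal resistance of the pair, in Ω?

11710 Ω

R1: blue, yellow, brown → 641; brown ×10 → 6410 Ω.
R2: green, orange → 53; red ×10^2 → 5300 Ω.
Series: 6410 + 5300 = 11710 Ω.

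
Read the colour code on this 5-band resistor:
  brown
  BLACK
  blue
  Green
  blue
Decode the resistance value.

10600000 Ω

Brown → 1 (first significant figure)
Black → 0 (second significant figure)
Blue → 6 (third significant figure)
Green → ×10^5 multiplier
106 × 100000 = 10600000 Ω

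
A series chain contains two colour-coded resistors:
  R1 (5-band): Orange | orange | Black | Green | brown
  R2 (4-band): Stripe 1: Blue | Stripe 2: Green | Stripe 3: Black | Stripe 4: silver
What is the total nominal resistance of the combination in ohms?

R1: orange, orange, black → 330; green ×10^5 → 33000000 Ω.
R2: blue, green → 65; black ×1 → 65 Ω.
Series: 33000000 + 65 = 33000065 Ω.

33000065 Ω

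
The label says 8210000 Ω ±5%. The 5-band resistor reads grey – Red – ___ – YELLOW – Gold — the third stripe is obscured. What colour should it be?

brown

8210000 Ω = 821 × 10^4.
The third band gives digit 1 of the significand, and 1 is brown.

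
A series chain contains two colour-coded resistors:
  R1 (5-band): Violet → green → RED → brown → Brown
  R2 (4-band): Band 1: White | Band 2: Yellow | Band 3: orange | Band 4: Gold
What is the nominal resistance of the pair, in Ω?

R1: violet, green, red → 752; brown ×10 → 7520 Ω.
R2: white, yellow → 94; orange ×10^3 → 94000 Ω.
Series: 7520 + 94000 = 101520 Ω.

101520 Ω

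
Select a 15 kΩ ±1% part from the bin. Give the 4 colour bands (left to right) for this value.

brown, green, orange, brown

15000 Ω = 15 × 10^3.
1 → brown
5 → green
Multiplier 10^3 → orange.
±1% tolerance → brown.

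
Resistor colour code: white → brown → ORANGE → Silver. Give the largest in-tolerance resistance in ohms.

White → 9 (first significant figure)
Brown → 1 (second significant figure)
Orange → ×10^3 multiplier
Silver → ±10% tolerance
91 × 1000 = 91000 Ω
Largest = 91000 × (1 + 10/100) = 100100 Ω.

100100 Ω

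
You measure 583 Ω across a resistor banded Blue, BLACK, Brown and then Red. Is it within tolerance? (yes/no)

Blue → 6 (first significant figure)
Black → 0 (second significant figure)
Brown → ×10 multiplier
Red → ±2% tolerance
60 × 10 = 600 Ω
Allowed range: 588 Ω to 612 Ω.
583 Ω lies outside that range.

no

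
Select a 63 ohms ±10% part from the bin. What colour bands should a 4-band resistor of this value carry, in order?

63 Ω = 63 × 10^0.
6 → blue
3 → orange
Multiplier 10^0 → black.
±10% tolerance → silver.

blue, orange, black, silver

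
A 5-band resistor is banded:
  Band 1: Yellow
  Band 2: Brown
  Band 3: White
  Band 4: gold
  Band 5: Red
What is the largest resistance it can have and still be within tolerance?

Yellow → 4 (first significant figure)
Brown → 1 (second significant figure)
White → 9 (third significant figure)
Gold → ×0.1 multiplier
Red → ±2% tolerance
419 × 0.1 = 41.9 Ω
Largest = 41.9 × (1 + 2/100) = 42.738 Ω.

42.738 Ω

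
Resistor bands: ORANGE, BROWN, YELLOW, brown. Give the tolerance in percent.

±1%

The last band, brown, is the tolerance band.
Brown corresponds to ±1%.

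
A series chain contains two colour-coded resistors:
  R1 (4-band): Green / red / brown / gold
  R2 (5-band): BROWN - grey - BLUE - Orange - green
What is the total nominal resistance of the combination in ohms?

186520 Ω

R1: green, red → 52; brown ×10 → 520 Ω.
R2: brown, grey, blue → 186; orange ×10^3 → 186000 Ω.
Series: 520 + 186000 = 186520 Ω.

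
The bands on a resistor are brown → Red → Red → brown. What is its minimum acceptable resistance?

Brown → 1 (first significant figure)
Red → 2 (second significant figure)
Red → ×10^2 multiplier
Brown → ±1% tolerance
12 × 100 = 1200 Ω
Minimum = 1200 × (1 − 1/100) = 1188 Ω.

1188 Ω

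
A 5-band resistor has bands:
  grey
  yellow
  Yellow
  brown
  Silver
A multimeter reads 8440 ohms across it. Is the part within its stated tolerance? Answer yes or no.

yes

Grey → 8 (first significant figure)
Yellow → 4 (second significant figure)
Yellow → 4 (third significant figure)
Brown → ×10 multiplier
Silver → ±10% tolerance
844 × 10 = 8440 Ω
Allowed range: 7596 Ω to 9284 Ω.
8440 ohms lies inside that range.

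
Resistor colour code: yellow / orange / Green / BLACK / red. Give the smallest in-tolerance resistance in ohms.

426.3 Ω

Yellow → 4 (first significant figure)
Orange → 3 (second significant figure)
Green → 5 (third significant figure)
Black → ×1 multiplier
Red → ±2% tolerance
435 × 1 = 435 Ω
Smallest = 435 × (1 − 2/100) = 426.3 Ω.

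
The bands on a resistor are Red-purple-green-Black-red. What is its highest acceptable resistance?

280.5 Ω

Red → 2 (first significant figure)
Violet → 7 (second significant figure)
Green → 5 (third significant figure)
Black → ×1 multiplier
Red → ±2% tolerance
275 × 1 = 275 Ω
Highest = 275 × (1 + 2/100) = 280.5 Ω.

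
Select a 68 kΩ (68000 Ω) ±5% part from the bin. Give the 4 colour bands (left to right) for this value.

68000 Ω = 68 × 10^3.
6 → blue
8 → grey
Multiplier 10^3 → orange.
±5% tolerance → gold.

blue, grey, orange, gold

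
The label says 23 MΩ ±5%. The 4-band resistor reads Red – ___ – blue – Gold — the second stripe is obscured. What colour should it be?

orange

23000000 Ω = 23 × 10^6.
The second band gives digit 3 of the significand, and 3 is orange.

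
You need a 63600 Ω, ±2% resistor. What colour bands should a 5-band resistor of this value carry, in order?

63600 Ω = 636 × 10^2.
6 → blue
3 → orange
6 → blue
Multiplier 10^2 → red.
±2% tolerance → red.

blue, orange, blue, red, red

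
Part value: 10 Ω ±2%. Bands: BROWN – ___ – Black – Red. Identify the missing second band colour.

black

10 Ω = 10 × 10^0.
The second band gives digit 0 of the significand, and 0 is black.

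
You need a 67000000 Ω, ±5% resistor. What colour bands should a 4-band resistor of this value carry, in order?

67000000 Ω = 67 × 10^6.
6 → blue
7 → violet
Multiplier 10^6 → blue.
±5% tolerance → gold.

blue, violet, blue, gold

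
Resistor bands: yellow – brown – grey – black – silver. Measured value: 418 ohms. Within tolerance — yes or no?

yes

Yellow → 4 (first significant figure)
Brown → 1 (second significant figure)
Grey → 8 (third significant figure)
Black → ×1 multiplier
Silver → ±10% tolerance
418 × 1 = 418 Ω
Allowed range: 376.2 Ω to 459.8 Ω.
418 ohms lies inside that range.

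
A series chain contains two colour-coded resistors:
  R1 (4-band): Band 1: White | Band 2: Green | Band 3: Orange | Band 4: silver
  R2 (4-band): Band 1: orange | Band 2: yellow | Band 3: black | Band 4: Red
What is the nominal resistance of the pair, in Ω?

R1: white, green → 95; orange ×10^3 → 95000 Ω.
R2: orange, yellow → 34; black ×1 → 34 Ω.
Series: 95000 + 34 = 95034 Ω.

95034 Ω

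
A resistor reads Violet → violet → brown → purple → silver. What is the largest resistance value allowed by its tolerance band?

Violet → 7 (first significant figure)
Violet → 7 (second significant figure)
Brown → 1 (third significant figure)
Violet → ×10^7 multiplier
Silver → ±10% tolerance
771 × 10000000 = 7710000000 Ω
Largest = 7710000000 × (1 + 10/100) = 8481000000 Ω.

8481000000 Ω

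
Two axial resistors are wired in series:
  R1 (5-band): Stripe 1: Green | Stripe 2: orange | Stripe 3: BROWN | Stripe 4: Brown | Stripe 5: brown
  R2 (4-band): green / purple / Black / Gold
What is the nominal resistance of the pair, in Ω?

5367 Ω

R1: green, orange, brown → 531; brown ×10 → 5310 Ω.
R2: green, violet → 57; black ×1 → 57 Ω.
Series: 5310 + 57 = 5367 Ω.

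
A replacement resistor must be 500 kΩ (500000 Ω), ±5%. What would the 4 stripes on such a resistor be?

500000 Ω = 50 × 10^4.
5 → green
0 → black
Multiplier 10^4 → yellow.
±5% tolerance → gold.

green, black, yellow, gold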